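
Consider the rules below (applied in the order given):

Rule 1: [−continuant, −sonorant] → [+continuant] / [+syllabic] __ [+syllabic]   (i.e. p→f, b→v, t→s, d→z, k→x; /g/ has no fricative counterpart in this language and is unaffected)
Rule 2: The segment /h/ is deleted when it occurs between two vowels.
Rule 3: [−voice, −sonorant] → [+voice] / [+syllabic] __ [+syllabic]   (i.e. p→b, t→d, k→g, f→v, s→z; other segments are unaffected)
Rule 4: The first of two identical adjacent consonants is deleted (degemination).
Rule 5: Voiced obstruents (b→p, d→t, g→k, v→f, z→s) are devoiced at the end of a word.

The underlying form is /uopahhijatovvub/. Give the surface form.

Rule 1 (intervocalic spirantization): /p/ is a stop between vowels /o/ and /a/, so it spirantizes to the fricative [f]. /t/ is a stop between vowels /a/ and /o/, so it spirantizes to the fricative [s]. /uopahhijatovvub/ → uofahhijasovvub.
Rule 2 (intervocalic h-deletion): no segment meets the environment; /uofahhijasovvub/ is unchanged.
Rule 3 (intervocalic voicing): /f/ is a voiceless obstruent between vowels /o/ and /a/, so it voices to [v]. /s/ is a voiceless obstruent between vowels /a/ and /o/, so it voices to [z]. /uofahhijasovvub/ → uovahhijazovvub.
Rule 4 (degemination): /hh/ is a geminate; the first /h/ deletes. /vv/ is a geminate; the first /v/ deletes. /uovahhijazovvub/ → uovahijazovub.
Rule 5 (final devoicing): /b/ is a voiced obstruent in word-final position, so it devoices to [p]. /uovahijazovub/ → uovahijazovup.

uovahijazovup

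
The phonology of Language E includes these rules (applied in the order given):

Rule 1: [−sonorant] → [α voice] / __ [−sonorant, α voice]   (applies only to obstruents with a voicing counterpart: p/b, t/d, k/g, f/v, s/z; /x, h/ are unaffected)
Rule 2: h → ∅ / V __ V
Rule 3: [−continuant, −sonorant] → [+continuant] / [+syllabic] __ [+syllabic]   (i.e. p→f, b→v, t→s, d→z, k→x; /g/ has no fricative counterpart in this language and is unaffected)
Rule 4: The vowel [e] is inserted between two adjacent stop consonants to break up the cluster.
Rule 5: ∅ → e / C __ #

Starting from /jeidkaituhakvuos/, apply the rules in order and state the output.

Rule 1 (regressive voicing assimilation): /d/ precedes the voiceless obstruent /k/, so it devoices to [t] by assimilation. /k/ precedes the voiced obstruent /v/, so it voices to [g] by assimilation. /jeidkaituhakvuos/ → jeitkaituhagvuos.
Rule 2 (intervocalic h-deletion): /h/ occurs between vowels /u/ and /a/, so it deletes. /jeitkaituhagvuos/ → jeitkaituagvuos.
Rule 3 (intervocalic spirantization): /t/ is a stop between vowels /i/ and /u/, so it spirantizes to the fricative [s]. /jeitkaituagvuos/ → jeitkaisuagvuos.
Rule 4 (stop-cluster e-epenthesis): /t/ and /k/ form a stop–stop cluster, so [e] is inserted between them. /jeitkaisuagvuos/ → jeitekaisuagvuos.
Rule 5 (final e-epenthesis): the form ends in the consonant /s/, so [e] is inserted word-finally. /jeitekaisuagvuos/ → jeitekaisuagvuose.

jeitekaisuagvuose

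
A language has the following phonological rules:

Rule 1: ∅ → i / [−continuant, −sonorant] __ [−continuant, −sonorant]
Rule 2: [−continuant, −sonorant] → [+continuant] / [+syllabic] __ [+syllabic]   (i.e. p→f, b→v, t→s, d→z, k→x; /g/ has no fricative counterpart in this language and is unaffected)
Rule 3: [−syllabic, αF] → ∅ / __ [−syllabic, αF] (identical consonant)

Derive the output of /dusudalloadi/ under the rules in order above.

dusuzaloazi

Rule 1 (stop-cluster i-epenthesis): no segment meets the environment; /dusudalloadi/ is unchanged.
Rule 2 (intervocalic spirantization): /d/ is a stop between vowels /u/ and /a/, so it spirantizes to the fricative [z]. /d/ is a stop between vowels /a/ and /i/, so it spirantizes to the fricative [z]. /dusudalloadi/ → dusuzalloazi.
Rule 3 (degemination): /ll/ is a geminate; the first /l/ deletes. /dusuzalloazi/ → dusuzaloazi.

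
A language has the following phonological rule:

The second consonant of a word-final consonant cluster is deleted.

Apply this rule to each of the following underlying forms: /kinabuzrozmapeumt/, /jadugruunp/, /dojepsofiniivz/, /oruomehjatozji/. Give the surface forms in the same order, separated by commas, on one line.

/kinabuzrozmapeumt/: /t/ is the second consonant of a word-final cluster /mt/, so it deletes. → [kinabuzrozmapeum].
/jadugruunp/: /p/ is the second consonant of a word-final cluster /np/, so it deletes. → [jadugruun].
/dojepsofiniivz/: /z/ is the second consonant of a word-final cluster /vz/, so it deletes. → [dojepsofiniiv].
/oruomehjatozji/: the rule's environment is not met; surfaces unchanged as [oruomehjatozji].

kinabuzrozmapeum, jadugruun, dojepsofiniiv, oruomehjatozji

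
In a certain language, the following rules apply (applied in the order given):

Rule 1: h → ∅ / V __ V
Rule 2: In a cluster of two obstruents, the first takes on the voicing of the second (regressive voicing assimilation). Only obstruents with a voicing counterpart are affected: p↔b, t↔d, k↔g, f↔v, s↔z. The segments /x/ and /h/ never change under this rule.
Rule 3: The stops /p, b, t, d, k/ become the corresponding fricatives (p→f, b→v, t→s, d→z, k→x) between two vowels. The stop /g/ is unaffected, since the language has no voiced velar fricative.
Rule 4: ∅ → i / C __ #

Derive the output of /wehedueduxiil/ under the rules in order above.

Rule 1 (intervocalic h-deletion): /h/ occurs between vowels /e/ and /e/, so it deletes. /wehedueduxiil/ → weedueduxiil.
Rule 2 (regressive voicing assimilation): no segment meets the environment; /weedueduxiil/ is unchanged.
Rule 3 (intervocalic spirantization): /d/ is a stop between vowels /e/ and /u/, so it spirantizes to the fricative [z]. /d/ is a stop between vowels /e/ and /u/, so it spirantizes to the fricative [z]. /weedueduxiil/ → weezuezuxiil.
Rule 4 (final i-epenthesis): the form ends in the consonant /l/, so [i] is inserted word-finally. /weezuezuxiil/ → weezuezuxiili.

weezuezuxiili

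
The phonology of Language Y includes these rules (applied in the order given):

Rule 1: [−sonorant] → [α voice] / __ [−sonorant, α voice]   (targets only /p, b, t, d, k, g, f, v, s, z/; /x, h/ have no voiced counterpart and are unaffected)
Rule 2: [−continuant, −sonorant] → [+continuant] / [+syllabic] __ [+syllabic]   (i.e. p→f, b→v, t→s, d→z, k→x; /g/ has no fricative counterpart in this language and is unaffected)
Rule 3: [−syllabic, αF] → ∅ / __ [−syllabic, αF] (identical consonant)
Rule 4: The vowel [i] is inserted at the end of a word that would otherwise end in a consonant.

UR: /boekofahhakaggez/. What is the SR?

boexofahaxagezi

Rule 1 (regressive voicing assimilation): no segment meets the environment; /boekofahhakaggez/ is unchanged.
Rule 2 (intervocalic spirantization): /k/ is a stop between vowels /e/ and /o/, so it spirantizes to the fricative [x]. /k/ is a stop between vowels /a/ and /a/, so it spirantizes to the fricative [x]. /boekofahhakaggez/ → boexofahhaxaggez.
Rule 3 (degemination): /hh/ is a geminate; the first /h/ deletes. /gg/ is a geminate; the first /g/ deletes. /boexofahhaxaggez/ → boexofahaxagez.
Rule 4 (final i-epenthesis): the form ends in the consonant /z/, so [i] is inserted word-finally. /boexofahaxagez/ → boexofahaxagezi.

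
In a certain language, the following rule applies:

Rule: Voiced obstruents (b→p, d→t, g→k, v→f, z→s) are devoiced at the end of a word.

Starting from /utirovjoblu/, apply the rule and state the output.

No segment of /utirovjoblu/ meets the structural description of the rule, so the form surfaces unchanged.

utirovjoblu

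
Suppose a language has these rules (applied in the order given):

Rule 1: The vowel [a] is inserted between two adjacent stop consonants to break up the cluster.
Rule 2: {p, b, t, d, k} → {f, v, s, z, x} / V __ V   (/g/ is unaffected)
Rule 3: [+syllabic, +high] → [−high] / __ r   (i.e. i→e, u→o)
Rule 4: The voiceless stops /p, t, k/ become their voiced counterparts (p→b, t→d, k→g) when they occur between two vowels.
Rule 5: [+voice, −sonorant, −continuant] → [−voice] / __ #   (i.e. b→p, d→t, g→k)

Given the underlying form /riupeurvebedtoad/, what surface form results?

Rule 1 (stop-cluster a-epenthesis): /d/ and /t/ form a stop–stop cluster, so [a] is inserted between them. /riupeurvebedtoad/ → riupeurvebedatoad.
Rule 2 (intervocalic spirantization): /p/ is a stop between vowels /u/ and /e/, so it spirantizes to the fricative [f]. /b/ is a stop between vowels /e/ and /e/, so it spirantizes to the fricative [v]. /d/ is a stop between vowels /e/ and /a/, so it spirantizes to the fricative [z]. /t/ is a stop between vowels /a/ and /o/, so it spirantizes to the fricative [s]. /riupeurvebedatoad/ → riufeurvevezasoad.
Rule 3 (pre-rhotic lowering): /u/ is a high vowel immediately before /r/, so it lowers to [o]. /riufeurvevezasoad/ → riufeorvevezasoad.
Rule 4 (intervocalic voicing): no segment meets the environment; /riufeorvevezasoad/ is unchanged.
Rule 5 (final devoicing): /d/ is a voiced stop in word-final position, so it devoices to [t]. /riufeorvevezasoad/ → riufeorvevezasoat.

riufeorvevezasoat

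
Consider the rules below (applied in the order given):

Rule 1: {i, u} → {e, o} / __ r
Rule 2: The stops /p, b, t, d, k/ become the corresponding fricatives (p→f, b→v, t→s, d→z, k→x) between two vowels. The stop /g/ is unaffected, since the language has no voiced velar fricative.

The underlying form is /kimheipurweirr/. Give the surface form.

kimheiforweerr

Rule 1 (pre-rhotic lowering): /u/ is a high vowel immediately before /r/, so it lowers to [o]. /i/ is a high vowel immediately before /r/, so it lowers to [e]. /kimheipurweirr/ → kimheiporweerr.
Rule 2 (intervocalic spirantization): /p/ is a stop between vowels /i/ and /o/, so it spirantizes to the fricative [f]. /kimheiporweerr/ → kimheiforweerr.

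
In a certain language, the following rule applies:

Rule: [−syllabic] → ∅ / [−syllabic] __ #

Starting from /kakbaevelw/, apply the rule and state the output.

/w/ is the second consonant of a word-final cluster /lw/, so it deletes.
Surface form: [kakbaevel].

kakbaevel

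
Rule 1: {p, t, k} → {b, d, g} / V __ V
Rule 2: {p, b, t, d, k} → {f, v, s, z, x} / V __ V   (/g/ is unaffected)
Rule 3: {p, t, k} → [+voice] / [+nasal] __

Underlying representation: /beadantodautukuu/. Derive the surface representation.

Rule 1 (intervocalic voicing): /t/ is a voiceless stop between vowels /u/ and /u/, so it voices to [d]. /k/ is a voiceless stop between vowels /u/ and /u/, so it voices to [g]. /beadantodautukuu/ → beadantodauduguu.
Rule 2 (intervocalic spirantization): /d/ is a stop between vowels /a/ and /a/, so it spirantizes to the fricative [z]. /d/ is a stop between vowels /o/ and /a/, so it spirantizes to the fricative [z]. /d/ is a stop between vowels /u/ and /u/, so it spirantizes to the fricative [z]. /beadantodauduguu/ → beazantozauzuguu.
Rule 3 (post-nasal voicing): /t/ is a voiceless stop immediately after the nasal /n/, so it voices to [d]. /beazantozauzuguu/ → beazandozauzuguu.

beazandozauzuguu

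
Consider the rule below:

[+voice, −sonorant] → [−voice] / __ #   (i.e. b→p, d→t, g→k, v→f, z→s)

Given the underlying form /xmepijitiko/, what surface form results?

xmepijitiko

No segment of /xmepijitiko/ meets the structural description of the rule, so the form surfaces unchanged.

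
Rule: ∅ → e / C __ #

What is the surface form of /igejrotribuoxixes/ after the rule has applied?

the form ends in the consonant /s/, so [e] is inserted word-finally.
Surface form: [igejrotribuoxixese].

igejrotribuoxixese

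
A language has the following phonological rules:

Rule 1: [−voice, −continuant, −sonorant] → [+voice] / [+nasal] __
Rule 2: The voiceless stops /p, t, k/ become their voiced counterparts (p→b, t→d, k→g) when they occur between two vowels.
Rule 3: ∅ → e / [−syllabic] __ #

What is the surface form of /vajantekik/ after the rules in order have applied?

Rule 1 (post-nasal voicing): /t/ is a voiceless stop immediately after the nasal /n/, so it voices to [d]. /vajantekik/ → vajandekik.
Rule 2 (intervocalic voicing): /k/ is a voiceless stop between vowels /e/ and /i/, so it voices to [g]. /vajandekik/ → vajandegik.
Rule 3 (final e-epenthesis): the form ends in the consonant /k/, so [e] is inserted word-finally. /vajandegik/ → vajandegike.

vajandegike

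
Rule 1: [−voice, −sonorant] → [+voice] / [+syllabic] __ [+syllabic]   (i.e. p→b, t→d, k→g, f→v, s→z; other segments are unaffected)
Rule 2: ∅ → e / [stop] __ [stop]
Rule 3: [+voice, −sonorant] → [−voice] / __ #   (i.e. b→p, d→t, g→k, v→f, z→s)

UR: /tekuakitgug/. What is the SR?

teguagiteguk

Rule 1 (intervocalic voicing): /k/ is a voiceless obstruent between vowels /e/ and /u/, so it voices to [g]. /k/ is a voiceless obstruent between vowels /a/ and /i/, so it voices to [g]. /tekuakitgug/ → teguagitgug.
Rule 2 (stop-cluster e-epenthesis): /t/ and /g/ form a stop–stop cluster, so [e] is inserted between them. /teguagitgug/ → teguagitegug.
Rule 3 (final devoicing): /g/ is a voiced obstruent in word-final position, so it devoices to [k]. /teguagitegug/ → teguagiteguk.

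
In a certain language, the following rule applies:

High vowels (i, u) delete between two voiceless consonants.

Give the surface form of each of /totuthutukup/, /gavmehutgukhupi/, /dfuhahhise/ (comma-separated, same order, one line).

totthtkp, gavmehtgukhpi, dfhahhse

/totuthutukup/: /u/ is a high vowel flanked by voiceless consonants /t/ and /t/, so it deletes. /u/ is a high vowel flanked by voiceless consonants /h/ and /t/, so it deletes. /u/ is a high vowel flanked by voiceless consonants /t/ and /k/, so it deletes. /u/ is a high vowel flanked by voiceless consonants /k/ and /p/, so it deletes. → [totthtkp].
/gavmehutgukhupi/: /u/ is a high vowel flanked by voiceless consonants /h/ and /t/, so it deletes. /u/ is a high vowel flanked by voiceless consonants /h/ and /p/, so it deletes. → [gavmehtgukhpi].
/dfuhahhise/: /u/ is a high vowel flanked by voiceless consonants /f/ and /h/, so it deletes. /i/ is a high vowel flanked by voiceless consonants /h/ and /s/, so it deletes. → [dfhahhse].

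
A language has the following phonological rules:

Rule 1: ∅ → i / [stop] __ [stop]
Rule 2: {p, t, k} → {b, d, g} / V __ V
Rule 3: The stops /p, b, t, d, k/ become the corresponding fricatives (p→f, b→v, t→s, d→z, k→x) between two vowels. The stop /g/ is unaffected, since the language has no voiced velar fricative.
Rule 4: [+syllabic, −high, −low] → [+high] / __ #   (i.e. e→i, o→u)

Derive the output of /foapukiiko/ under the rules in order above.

Rule 1 (stop-cluster i-epenthesis): no segment meets the environment; /foapukiiko/ is unchanged.
Rule 2 (intervocalic voicing): /p/ is a voiceless stop between vowels /a/ and /u/, so it voices to [b]. /k/ is a voiceless stop between vowels /u/ and /i/, so it voices to [g]. /k/ is a voiceless stop between vowels /i/ and /o/, so it voices to [g]. /foapukiiko/ → foabugiigo.
Rule 3 (intervocalic spirantization): /b/ is a stop between vowels /a/ and /u/, so it spirantizes to the fricative [v]. /foabugiigo/ → foavugiigo.
Rule 4 (final vowel raising): /o/ is a mid vowel in word-final position, so it raises to [u]. /foavugiigo/ → foavugiigu.

foavugiigu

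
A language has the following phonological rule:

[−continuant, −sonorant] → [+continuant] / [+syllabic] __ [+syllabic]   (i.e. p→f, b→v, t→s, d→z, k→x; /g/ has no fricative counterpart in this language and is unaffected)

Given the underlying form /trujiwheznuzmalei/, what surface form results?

trujiwheznuzmalei

No segment of /trujiwheznuzmalei/ meets the structural description of the rule, so the form surfaces unchanged.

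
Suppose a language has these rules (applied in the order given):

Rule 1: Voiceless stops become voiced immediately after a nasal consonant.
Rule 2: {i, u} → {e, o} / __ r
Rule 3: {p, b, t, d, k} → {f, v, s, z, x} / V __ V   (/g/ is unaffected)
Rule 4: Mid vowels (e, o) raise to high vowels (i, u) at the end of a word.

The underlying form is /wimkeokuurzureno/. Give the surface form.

wimgeoxuorzorenu

Rule 1 (post-nasal voicing): /k/ is a voiceless stop immediately after the nasal /m/, so it voices to [g]. /wimkeokuurzureno/ → wimgeokuurzureno.
Rule 2 (pre-rhotic lowering): /u/ is a high vowel immediately before /r/, so it lowers to [o]. /u/ is a high vowel immediately before /r/, so it lowers to [o]. /wimgeokuurzureno/ → wimgeokuorzoreno.
Rule 3 (intervocalic spirantization): /k/ is a stop between vowels /o/ and /u/, so it spirantizes to the fricative [x]. /wimgeokuorzoreno/ → wimgeoxuorzoreno.
Rule 4 (final vowel raising): /o/ is a mid vowel in word-final position, so it raises to [u]. /wimgeoxuorzoreno/ → wimgeoxuorzorenu.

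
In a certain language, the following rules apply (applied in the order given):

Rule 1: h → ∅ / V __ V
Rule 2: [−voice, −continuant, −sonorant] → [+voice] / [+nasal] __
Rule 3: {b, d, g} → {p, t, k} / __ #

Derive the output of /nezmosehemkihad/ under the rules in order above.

Rule 1 (intervocalic h-deletion): /h/ occurs between vowels /e/ and /e/, so it deletes. /h/ occurs between vowels /i/ and /a/, so it deletes. /nezmosehemkihad/ → nezmoseemkiad.
Rule 2 (post-nasal voicing): /k/ is a voiceless stop immediately after the nasal /m/, so it voices to [g]. /nezmoseemkiad/ → nezmoseemgiad.
Rule 3 (final devoicing): /d/ is a voiced stop in word-final position, so it devoices to [t]. /nezmoseemgiad/ → nezmoseemgiat.

nezmoseemgiat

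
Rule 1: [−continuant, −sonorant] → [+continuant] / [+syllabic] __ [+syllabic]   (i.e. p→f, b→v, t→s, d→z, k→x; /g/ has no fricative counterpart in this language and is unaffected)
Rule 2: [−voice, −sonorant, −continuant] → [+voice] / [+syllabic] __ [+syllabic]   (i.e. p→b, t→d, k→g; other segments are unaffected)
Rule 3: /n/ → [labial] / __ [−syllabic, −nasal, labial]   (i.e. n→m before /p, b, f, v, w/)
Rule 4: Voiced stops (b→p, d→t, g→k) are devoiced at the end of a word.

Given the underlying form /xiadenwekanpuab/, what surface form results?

Rule 1 (intervocalic spirantization): /d/ is a stop between vowels /a/ and /e/, so it spirantizes to the fricative [z]. /k/ is a stop between vowels /e/ and /a/, so it spirantizes to the fricative [x]. /xiadenwekanpuab/ → xiazenwexanpuab.
Rule 2 (intervocalic voicing): no segment meets the environment; /xiazenwexanpuab/ is unchanged.
Rule 3 (nasal place assimilation): /n/ precedes the labial consonant /w/, so it assimilates in place to [m]. /n/ precedes the labial consonant /p/, so it assimilates in place to [m]. /xiazenwexanpuab/ → xiazemwexampuab.
Rule 4 (final devoicing): /b/ is a voiced stop in word-final position, so it devoices to [p]. /xiazemwexampuab/ → xiazemwexampuap.

xiazemwexampuap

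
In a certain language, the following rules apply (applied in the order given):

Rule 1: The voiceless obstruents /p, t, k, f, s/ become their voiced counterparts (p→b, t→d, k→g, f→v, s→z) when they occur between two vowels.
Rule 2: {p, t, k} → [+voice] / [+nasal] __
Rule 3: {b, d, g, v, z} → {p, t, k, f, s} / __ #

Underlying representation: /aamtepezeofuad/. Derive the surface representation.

aamdebezeovuat

Rule 1 (intervocalic voicing): /p/ is a voiceless obstruent between vowels /e/ and /e/, so it voices to [b]. /f/ is a voiceless obstruent between vowels /o/ and /u/, so it voices to [v]. /aamtepezeofuad/ → aamtebezeovuad.
Rule 2 (post-nasal voicing): /t/ is a voiceless stop immediately after the nasal /m/, so it voices to [d]. /aamtebezeovuad/ → aamdebezeovuad.
Rule 3 (final devoicing): /d/ is a voiced obstruent in word-final position, so it devoices to [t]. /aamdebezeovuad/ → aamdebezeovuat.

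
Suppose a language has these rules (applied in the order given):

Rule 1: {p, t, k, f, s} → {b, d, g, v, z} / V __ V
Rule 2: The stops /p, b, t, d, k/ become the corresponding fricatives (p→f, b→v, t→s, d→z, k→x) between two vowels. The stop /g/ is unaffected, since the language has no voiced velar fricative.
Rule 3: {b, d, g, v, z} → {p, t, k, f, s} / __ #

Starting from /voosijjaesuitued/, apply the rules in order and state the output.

Rule 1 (intervocalic voicing): /s/ is a voiceless obstruent between vowels /o/ and /i/, so it voices to [z]. /s/ is a voiceless obstruent between vowels /e/ and /u/, so it voices to [z]. /t/ is a voiceless obstruent between vowels /i/ and /u/, so it voices to [d]. /voosijjaesuitued/ → voozijjaezuidued.
Rule 2 (intervocalic spirantization): /d/ is a stop between vowels /i/ and /u/, so it spirantizes to the fricative [z]. /voozijjaezuidued/ → voozijjaezuizued.
Rule 3 (final devoicing): /d/ is a voiced obstruent in word-final position, so it devoices to [t]. /voozijjaezuizued/ → voozijjaezuizuet.

voozijjaezuizuet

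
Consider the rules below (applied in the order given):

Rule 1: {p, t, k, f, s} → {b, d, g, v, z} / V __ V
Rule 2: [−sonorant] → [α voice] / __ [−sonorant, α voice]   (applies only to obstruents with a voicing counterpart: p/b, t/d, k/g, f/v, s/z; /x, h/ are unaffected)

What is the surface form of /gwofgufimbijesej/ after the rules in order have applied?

gwovguvimbijezej

Rule 1 (intervocalic voicing): /f/ is a voiceless obstruent between vowels /u/ and /i/, so it voices to [v]. /s/ is a voiceless obstruent between vowels /e/ and /e/, so it voices to [z]. /gwofgufimbijesej/ → gwofguvimbijezej.
Rule 2 (regressive voicing assimilation): /f/ precedes the voiced obstruent /g/, so it voices to [v] by assimilation. /gwofguvimbijezej/ → gwovguvimbijezej.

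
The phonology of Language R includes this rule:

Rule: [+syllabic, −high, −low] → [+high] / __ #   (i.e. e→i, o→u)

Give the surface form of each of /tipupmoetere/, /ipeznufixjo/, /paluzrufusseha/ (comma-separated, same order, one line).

/tipupmoetere/: /e/ is a mid vowel in word-final position, so it raises to [i]. → [tipupmoeteri].
/ipeznufixjo/: /o/ is a mid vowel in word-final position, so it raises to [u]. → [ipeznufixju].
/paluzrufusseha/: the rule's environment is not met; surfaces unchanged as [paluzrufusseha].

tipupmoeteri, ipeznufixju, paluzrufusseha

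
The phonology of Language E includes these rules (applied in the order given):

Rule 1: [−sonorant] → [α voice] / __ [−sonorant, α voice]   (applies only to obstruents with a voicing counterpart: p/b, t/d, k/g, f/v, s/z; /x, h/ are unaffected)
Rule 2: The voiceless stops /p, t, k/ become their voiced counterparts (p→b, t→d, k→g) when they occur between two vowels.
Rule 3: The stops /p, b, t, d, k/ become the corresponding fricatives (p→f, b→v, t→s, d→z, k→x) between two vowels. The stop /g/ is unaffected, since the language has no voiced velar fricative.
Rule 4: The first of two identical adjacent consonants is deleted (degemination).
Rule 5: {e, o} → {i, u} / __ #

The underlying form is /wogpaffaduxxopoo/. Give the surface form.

Rule 1 (regressive voicing assimilation): /g/ precedes the voiceless obstruent /p/, so it devoices to [k] by assimilation. /wogpaffaduxxopoo/ → wokpaffaduxxopoo.
Rule 2 (intervocalic voicing): /p/ is a voiceless stop between vowels /o/ and /o/, so it voices to [b]. /wokpaffaduxxopoo/ → wokpaffaduxxoboo.
Rule 3 (intervocalic spirantization): /d/ is a stop between vowels /a/ and /u/, so it spirantizes to the fricative [z]. /b/ is a stop between vowels /o/ and /o/, so it spirantizes to the fricative [v]. /wokpaffaduxxoboo/ → wokpaffazuxxovoo.
Rule 4 (degemination): /ff/ is a geminate; the first /f/ deletes. /xx/ is a geminate; the first /x/ deletes. /wokpaffazuxxovoo/ → wokpafazuxovoo.
Rule 5 (final vowel raising): /o/ is a mid vowel in word-final position, so it raises to [u]. /wokpafazuxovoo/ → wokpafazuxovou.

wokpafazuxovou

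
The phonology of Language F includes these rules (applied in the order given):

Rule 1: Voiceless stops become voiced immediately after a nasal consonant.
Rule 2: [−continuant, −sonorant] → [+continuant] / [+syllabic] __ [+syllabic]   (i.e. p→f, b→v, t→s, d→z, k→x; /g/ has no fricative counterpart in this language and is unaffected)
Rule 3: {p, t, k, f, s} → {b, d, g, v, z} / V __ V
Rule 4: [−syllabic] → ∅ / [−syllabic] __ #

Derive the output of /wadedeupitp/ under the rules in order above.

Rule 1 (post-nasal voicing): no segment meets the environment; /wadedeupitp/ is unchanged.
Rule 2 (intervocalic spirantization): /d/ is a stop between vowels /a/ and /e/, so it spirantizes to the fricative [z]. /d/ is a stop between vowels /e/ and /e/, so it spirantizes to the fricative [z]. /p/ is a stop between vowels /u/ and /i/, so it spirantizes to the fricative [f]. /wadedeupitp/ → wazezeufitp.
Rule 3 (intervocalic voicing): /f/ is a voiceless obstruent between vowels /u/ and /i/, so it voices to [v]. /wazezeufitp/ → wazezeuvitp.
Rule 4 (final cluster simplification): /p/ is the second consonant of a word-final cluster /tp/, so it deletes. /wazezeuvitp/ → wazezeuvit.

wazezeuvit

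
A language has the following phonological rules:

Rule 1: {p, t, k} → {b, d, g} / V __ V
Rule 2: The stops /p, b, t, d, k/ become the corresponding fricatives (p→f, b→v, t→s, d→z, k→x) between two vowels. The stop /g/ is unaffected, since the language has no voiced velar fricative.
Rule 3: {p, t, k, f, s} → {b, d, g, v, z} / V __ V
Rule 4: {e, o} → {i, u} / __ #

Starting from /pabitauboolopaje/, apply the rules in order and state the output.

Rule 1 (intervocalic voicing): /t/ is a voiceless stop between vowels /i/ and /a/, so it voices to [d]. /p/ is a voiceless stop between vowels /o/ and /a/, so it voices to [b]. /pabitauboolopaje/ → pabidauboolobaje.
Rule 2 (intervocalic spirantization): /b/ is a stop between vowels /a/ and /i/, so it spirantizes to the fricative [v]. /d/ is a stop between vowels /i/ and /a/, so it spirantizes to the fricative [z]. /b/ is a stop between vowels /u/ and /o/, so it spirantizes to the fricative [v]. /b/ is a stop between vowels /o/ and /a/, so it spirantizes to the fricative [v]. /pabidauboolobaje/ → pavizauvoolovaje.
Rule 3 (intervocalic voicing): no segment meets the environment; /pavizauvoolovaje/ is unchanged.
Rule 4 (final vowel raising): /e/ is a mid vowel in word-final position, so it raises to [i]. /pavizauvoolovaje/ → pavizauvoolovaji.

pavizauvoolovaji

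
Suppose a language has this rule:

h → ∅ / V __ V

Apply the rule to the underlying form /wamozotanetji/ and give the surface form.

wamozotanetji

No segment of /wamozotanetji/ meets the structural description of the rule, so the form surfaces unchanged.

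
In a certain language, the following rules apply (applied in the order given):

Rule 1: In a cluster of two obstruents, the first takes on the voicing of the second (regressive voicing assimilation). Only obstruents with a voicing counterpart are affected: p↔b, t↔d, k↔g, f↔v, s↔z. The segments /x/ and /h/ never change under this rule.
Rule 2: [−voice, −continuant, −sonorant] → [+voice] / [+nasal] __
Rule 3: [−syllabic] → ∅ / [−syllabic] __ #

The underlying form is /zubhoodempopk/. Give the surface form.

zuphoodembop

Rule 1 (regressive voicing assimilation): /b/ precedes the voiceless obstruent /h/, so it devoices to [p] by assimilation. /zubhoodempopk/ → zuphoodempopk.
Rule 2 (post-nasal voicing): /p/ is a voiceless stop immediately after the nasal /m/, so it voices to [b]. /zuphoodempopk/ → zuphoodembopk.
Rule 3 (final cluster simplification): /k/ is the second consonant of a word-final cluster /pk/, so it deletes. /zuphoodembopk/ → zuphoodembop.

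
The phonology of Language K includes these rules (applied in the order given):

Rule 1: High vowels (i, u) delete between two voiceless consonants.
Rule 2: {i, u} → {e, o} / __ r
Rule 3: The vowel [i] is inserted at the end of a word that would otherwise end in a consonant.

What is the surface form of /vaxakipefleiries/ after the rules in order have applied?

Rule 1 (high vowel syncope): /i/ is a high vowel flanked by voiceless consonants /k/ and /p/, so it deletes. /vaxakipefleiries/ → vaxakpefleiries.
Rule 2 (pre-rhotic lowering): /i/ is a high vowel immediately before /r/, so it lowers to [e]. /vaxakpefleiries/ → vaxakpefleeries.
Rule 3 (final i-epenthesis): the form ends in the consonant /s/, so [i] is inserted word-finally. /vaxakpefleeries/ → vaxakpefleeriesi.

vaxakpefleeriesi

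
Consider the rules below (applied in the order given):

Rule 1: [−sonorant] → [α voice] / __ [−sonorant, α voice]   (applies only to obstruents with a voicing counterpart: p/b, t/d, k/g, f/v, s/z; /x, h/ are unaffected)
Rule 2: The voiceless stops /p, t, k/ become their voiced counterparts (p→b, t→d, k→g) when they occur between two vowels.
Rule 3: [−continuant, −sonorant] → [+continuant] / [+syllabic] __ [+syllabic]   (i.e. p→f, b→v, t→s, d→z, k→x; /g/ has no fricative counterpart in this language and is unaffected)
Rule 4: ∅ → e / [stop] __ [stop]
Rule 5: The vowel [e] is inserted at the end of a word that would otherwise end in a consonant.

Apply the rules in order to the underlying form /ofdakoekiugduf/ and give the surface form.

ovdagoegiugedufe

Rule 1 (regressive voicing assimilation): /f/ precedes the voiced obstruent /d/, so it voices to [v] by assimilation. /ofdakoekiugduf/ → ovdakoekiugduf.
Rule 2 (intervocalic voicing): /k/ is a voiceless stop between vowels /a/ and /o/, so it voices to [g]. /k/ is a voiceless stop between vowels /e/ and /i/, so it voices to [g]. /ovdakoekiugduf/ → ovdagoegiugduf.
Rule 3 (intervocalic spirantization): no segment meets the environment; /ovdagoegiugduf/ is unchanged.
Rule 4 (stop-cluster e-epenthesis): /g/ and /d/ form a stop–stop cluster, so [e] is inserted between them. /ovdagoegiugduf/ → ovdagoegiugeduf.
Rule 5 (final e-epenthesis): the form ends in the consonant /f/, so [e] is inserted word-finally. /ovdagoegiugeduf/ → ovdagoegiugedufe.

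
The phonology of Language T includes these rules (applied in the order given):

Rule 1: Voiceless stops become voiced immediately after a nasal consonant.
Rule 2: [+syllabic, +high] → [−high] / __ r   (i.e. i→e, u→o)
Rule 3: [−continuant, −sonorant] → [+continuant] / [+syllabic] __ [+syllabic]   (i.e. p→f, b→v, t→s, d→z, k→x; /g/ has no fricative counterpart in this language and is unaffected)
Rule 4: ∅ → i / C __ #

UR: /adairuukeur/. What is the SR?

azaeruuxeori

Rule 1 (post-nasal voicing): no segment meets the environment; /adairuukeur/ is unchanged.
Rule 2 (pre-rhotic lowering): /i/ is a high vowel immediately before /r/, so it lowers to [e]. /u/ is a high vowel immediately before /r/, so it lowers to [o]. /adairuukeur/ → adaeruukeor.
Rule 3 (intervocalic spirantization): /d/ is a stop between vowels /a/ and /a/, so it spirantizes to the fricative [z]. /k/ is a stop between vowels /u/ and /e/, so it spirantizes to the fricative [x]. /adaeruukeor/ → azaeruuxeor.
Rule 4 (final i-epenthesis): the form ends in the consonant /r/, so [i] is inserted word-finally. /azaeruuxeor/ → azaeruuxeori.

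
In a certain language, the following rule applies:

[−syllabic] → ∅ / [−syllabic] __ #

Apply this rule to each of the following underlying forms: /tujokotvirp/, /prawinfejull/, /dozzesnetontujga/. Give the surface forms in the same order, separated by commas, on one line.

/tujokotvirp/: /p/ is the second consonant of a word-final cluster /rp/, so it deletes. → [tujokotvir].
/prawinfejull/: /l/ is the second consonant of a word-final cluster /ll/, so it deletes. → [prawinfejul].
/dozzesnetontujga/: the rule's environment is not met; surfaces unchanged as [dozzesnetontujga].

tujokotvir, prawinfejul, dozzesnetontujga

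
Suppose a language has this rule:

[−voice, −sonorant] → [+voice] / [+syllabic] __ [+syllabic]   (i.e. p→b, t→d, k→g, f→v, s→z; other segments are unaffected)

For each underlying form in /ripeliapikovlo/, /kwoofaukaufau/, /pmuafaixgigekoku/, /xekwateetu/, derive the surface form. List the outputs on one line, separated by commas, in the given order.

ribeliabigovlo, kwoovaugauvau, pmuavaixgigegogu, xekwadeedu

/ripeliapikovlo/: /p/ is a voiceless obstruent between vowels /i/ and /e/, so it voices to [b]. /p/ is a voiceless obstruent between vowels /a/ and /i/, so it voices to [b]. /k/ is a voiceless obstruent between vowels /i/ and /o/, so it voices to [g]. → [ribeliabigovlo].
/kwoofaukaufau/: /f/ is a voiceless obstruent between vowels /o/ and /a/, so it voices to [v]. /k/ is a voiceless obstruent between vowels /u/ and /a/, so it voices to [g]. /f/ is a voiceless obstruent between vowels /u/ and /a/, so it voices to [v]. → [kwoovaugauvau].
/pmuafaixgigekoku/: /f/ is a voiceless obstruent between vowels /a/ and /a/, so it voices to [v]. /k/ is a voiceless obstruent between vowels /e/ and /o/, so it voices to [g]. /k/ is a voiceless obstruent between vowels /o/ and /u/, so it voices to [g]. → [pmuavaixgigegogu].
/xekwateetu/: /t/ is a voiceless obstruent between vowels /a/ and /e/, so it voices to [d]. /t/ is a voiceless obstruent between vowels /e/ and /u/, so it voices to [d]. → [xekwadeedu].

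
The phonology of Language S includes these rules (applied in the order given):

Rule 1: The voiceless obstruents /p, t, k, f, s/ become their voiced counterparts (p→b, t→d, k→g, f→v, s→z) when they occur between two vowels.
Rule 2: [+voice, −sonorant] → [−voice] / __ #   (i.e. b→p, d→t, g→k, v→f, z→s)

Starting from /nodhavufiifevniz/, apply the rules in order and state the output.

Rule 1 (intervocalic voicing): /f/ is a voiceless obstruent between vowels /u/ and /i/, so it voices to [v]. /f/ is a voiceless obstruent between vowels /i/ and /e/, so it voices to [v]. /nodhavufiifevniz/ → nodhavuviivevniz.
Rule 2 (final devoicing): /z/ is a voiced obstruent in word-final position, so it devoices to [s]. /nodhavuviivevniz/ → nodhavuviivevnis.

nodhavuviivevnis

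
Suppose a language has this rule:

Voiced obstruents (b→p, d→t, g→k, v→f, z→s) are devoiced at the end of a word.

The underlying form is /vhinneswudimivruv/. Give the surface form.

Scanning /vhinneswudimivruv/: /v/ at position 1 is not in the conditioning environment; /d/ at position 10 is not in the conditioning environment; /v/ at position 14 is not in the conditioning environment; /v/ is a voiced obstruent in word-final position, so it devoices to [f].
Result: [vhinneswudimivruf].

vhinneswudimivruf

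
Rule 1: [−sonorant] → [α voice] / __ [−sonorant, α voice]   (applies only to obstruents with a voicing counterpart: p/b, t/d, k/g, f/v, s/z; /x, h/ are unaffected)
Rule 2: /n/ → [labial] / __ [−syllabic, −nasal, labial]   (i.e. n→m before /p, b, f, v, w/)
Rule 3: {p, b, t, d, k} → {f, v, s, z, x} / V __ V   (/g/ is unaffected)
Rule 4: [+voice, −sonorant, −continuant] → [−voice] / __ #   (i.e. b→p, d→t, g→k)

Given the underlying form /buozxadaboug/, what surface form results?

Rule 1 (regressive voicing assimilation): /z/ precedes the voiceless obstruent /x/, so it devoices to [s] by assimilation. /buozxadaboug/ → buosxadaboug.
Rule 2 (nasal place assimilation): no segment meets the environment; /buosxadaboug/ is unchanged.
Rule 3 (intervocalic spirantization): /d/ is a stop between vowels /a/ and /a/, so it spirantizes to the fricative [z]. /b/ is a stop between vowels /a/ and /o/, so it spirantizes to the fricative [v]. /buosxadaboug/ → buosxazavoug.
Rule 4 (final devoicing): /g/ is a voiced stop in word-final position, so it devoices to [k]. /buosxazavoug/ → buosxazavouk.

buosxazavouk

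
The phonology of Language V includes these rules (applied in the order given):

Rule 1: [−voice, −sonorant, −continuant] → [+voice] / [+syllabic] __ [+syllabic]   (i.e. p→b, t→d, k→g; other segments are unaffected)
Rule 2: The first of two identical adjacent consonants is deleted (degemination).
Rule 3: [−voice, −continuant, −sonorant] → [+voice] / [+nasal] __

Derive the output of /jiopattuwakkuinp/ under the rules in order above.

Rule 1 (intervocalic voicing): /p/ is a voiceless stop between vowels /o/ and /a/, so it voices to [b]. /jiopattuwakkuinp/ → jiobattuwakkuinp.
Rule 2 (degemination): /tt/ is a geminate; the first /t/ deletes. /kk/ is a geminate; the first /k/ deletes. /jiobattuwakkuinp/ → jiobatuwakuinp.
Rule 3 (post-nasal voicing): /p/ is a voiceless stop immediately after the nasal /n/, so it voices to [b]. /jiobatuwakuinp/ → jiobatuwakuinb.

jiobatuwakuinb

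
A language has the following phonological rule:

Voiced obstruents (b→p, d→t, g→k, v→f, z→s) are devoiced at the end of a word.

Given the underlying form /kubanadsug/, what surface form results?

kubanadsuk

Scanning /kubanadsug/: /b/ at position 3 is not in the conditioning environment; /d/ at position 7 is not in the conditioning environment; /g/ is a voiced obstruent in word-final position, so it devoices to [k].
Result: [kubanadsuk].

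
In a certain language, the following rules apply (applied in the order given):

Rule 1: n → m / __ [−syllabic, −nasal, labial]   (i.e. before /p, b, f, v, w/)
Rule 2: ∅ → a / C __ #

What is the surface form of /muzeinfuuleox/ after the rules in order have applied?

Rule 1 (nasal place assimilation): /n/ precedes the labial consonant /f/, so it assimilates in place to [m]. /muzeinfuuleox/ → muzeimfuuleox.
Rule 2 (final a-epenthesis): the form ends in the consonant /x/, so [a] is inserted word-finally. /muzeimfuuleox/ → muzeimfuuleoxa.

muzeimfuuleoxa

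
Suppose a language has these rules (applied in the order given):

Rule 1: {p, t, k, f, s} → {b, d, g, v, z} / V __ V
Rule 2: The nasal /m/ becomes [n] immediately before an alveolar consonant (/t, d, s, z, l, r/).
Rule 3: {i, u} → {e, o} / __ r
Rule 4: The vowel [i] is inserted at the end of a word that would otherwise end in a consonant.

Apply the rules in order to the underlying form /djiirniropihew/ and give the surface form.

Rule 1 (intervocalic voicing): /p/ is a voiceless obstruent between vowels /o/ and /i/, so it voices to [b]. /djiirniropihew/ → djiirnirobihew.
Rule 2 (nasal place assimilation): no segment meets the environment; /djiirnirobihew/ is unchanged.
Rule 3 (pre-rhotic lowering): /i/ is a high vowel immediately before /r/, so it lowers to [e]. /i/ is a high vowel immediately before /r/, so it lowers to [e]. /djiirnirobihew/ → djiernerobihew.
Rule 4 (final i-epenthesis): the form ends in the consonant /w/, so [i] is inserted word-finally. /djiernerobihew/ → djiernerobihewi.

djiernerobihewi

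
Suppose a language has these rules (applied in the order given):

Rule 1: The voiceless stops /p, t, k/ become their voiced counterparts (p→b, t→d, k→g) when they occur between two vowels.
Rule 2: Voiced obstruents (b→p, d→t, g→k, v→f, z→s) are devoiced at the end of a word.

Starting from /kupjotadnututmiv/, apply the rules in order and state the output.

Rule 1 (intervocalic voicing): /t/ is a voiceless stop between vowels /o/ and /a/, so it voices to [d]. /t/ is a voiceless stop between vowels /u/ and /u/, so it voices to [d]. /kupjotadnututmiv/ → kupjodadnudutmiv.
Rule 2 (final devoicing): /v/ is a voiced obstruent in word-final position, so it devoices to [f]. /kupjodadnudutmiv/ → kupjodadnudutmif.

kupjodadnudutmif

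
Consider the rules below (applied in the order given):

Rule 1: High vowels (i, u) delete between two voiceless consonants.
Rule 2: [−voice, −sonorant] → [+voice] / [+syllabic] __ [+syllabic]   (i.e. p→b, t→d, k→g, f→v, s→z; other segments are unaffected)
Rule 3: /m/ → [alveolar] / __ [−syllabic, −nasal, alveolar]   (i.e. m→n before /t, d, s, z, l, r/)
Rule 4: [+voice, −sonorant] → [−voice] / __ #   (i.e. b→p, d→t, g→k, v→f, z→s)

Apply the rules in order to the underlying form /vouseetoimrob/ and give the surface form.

Rule 1 (high vowel syncope): no segment meets the environment; /vouseetoimrob/ is unchanged.
Rule 2 (intervocalic voicing): /s/ is a voiceless obstruent between vowels /u/ and /e/, so it voices to [z]. /t/ is a voiceless obstruent between vowels /e/ and /o/, so it voices to [d]. /vouseetoimrob/ → vouzeedoimrob.
Rule 3 (nasal place assimilation): /m/ precedes the alveolar consonant /r/, so it assimilates in place to [n]. /vouzeedoimrob/ → vouzeedoinrob.
Rule 4 (final devoicing): /b/ is a voiced obstruent in word-final position, so it devoices to [p]. /vouzeedoinrob/ → vouzeedoinrop.

vouzeedoinrop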